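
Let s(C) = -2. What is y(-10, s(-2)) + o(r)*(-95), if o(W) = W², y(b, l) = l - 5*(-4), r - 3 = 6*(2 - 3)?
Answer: -837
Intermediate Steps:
r = -3 (r = 3 + 6*(2 - 3) = 3 + 6*(-1) = 3 - 6 = -3)
y(b, l) = 20 + l (y(b, l) = l + 20 = 20 + l)
y(-10, s(-2)) + o(r)*(-95) = (20 - 2) + (-3)²*(-95) = 18 + 9*(-95) = 18 - 855 = -837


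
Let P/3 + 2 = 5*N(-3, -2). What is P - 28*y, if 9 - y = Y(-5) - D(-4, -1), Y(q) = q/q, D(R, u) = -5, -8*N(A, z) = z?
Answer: -345/4 ≈ -86.250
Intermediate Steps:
N(A, z) = -z/8
Y(q) = 1
y = 3 (y = 9 - (1 - 1*(-5)) = 9 - (1 + 5) = 9 - 1*6 = 9 - 6 = 3)
P = -9/4 (P = -6 + 3*(5*(-1/8*(-2))) = -6 + 3*(5*(1/4)) = -6 + 3*(5/4) = -6 + 15/4 = -9/4 ≈ -2.2500)
P - 28*y = -9/4 - 28*3 = -9/4 - 84 = -345/4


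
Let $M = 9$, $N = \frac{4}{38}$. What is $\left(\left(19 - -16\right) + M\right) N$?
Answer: $\frac{88}{19} \approx 4.6316$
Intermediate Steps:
$N = \frac{2}{19}$ ($N = 4 \cdot \frac{1}{38} = \frac{2}{19} \approx 0.10526$)
$\left(\left(19 - -16\right) + M\right) N = \left(\left(19 - -16\right) + 9\right) \frac{2}{19} = \left(\left(19 + 16\right) + 9\right) \frac{2}{19} = \left(35 + 9\right) \frac{2}{19} = 44 \cdot \frac{2}{19} = \frac{88}{19}$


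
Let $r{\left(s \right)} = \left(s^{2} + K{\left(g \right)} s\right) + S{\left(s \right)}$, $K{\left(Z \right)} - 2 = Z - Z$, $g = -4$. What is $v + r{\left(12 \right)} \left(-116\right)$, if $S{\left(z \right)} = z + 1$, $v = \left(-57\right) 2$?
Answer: $-21110$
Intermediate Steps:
$v = -114$
$K{\left(Z \right)} = 2$ ($K{\left(Z \right)} = 2 + \left(Z - Z\right) = 2 + 0 = 2$)
$S{\left(z \right)} = 1 + z$
$r{\left(s \right)} = 1 + s^{2} + 3 s$ ($r{\left(s \right)} = \left(s^{2} + 2 s\right) + \left(1 + s\right) = 1 + s^{2} + 3 s$)
$v + r{\left(12 \right)} \left(-116\right) = -114 + \left(1 + 12^{2} + 3 \cdot 12\right) \left(-116\right) = -114 + \left(1 + 144 + 36\right) \left(-116\right) = -114 + 181 \left(-116\right) = -114 - 20996 = -21110$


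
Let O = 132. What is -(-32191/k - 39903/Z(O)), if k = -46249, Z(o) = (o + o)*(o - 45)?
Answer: 368703653/354082344 ≈ 1.0413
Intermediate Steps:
Z(o) = 2*o*(-45 + o) (Z(o) = (2*o)*(-45 + o) = 2*o*(-45 + o))
-(-32191/k - 39903/Z(O)) = -(-32191/(-46249) - 39903*1/(264*(-45 + 132))) = -(-32191*(-1/46249) - 39903/(2*132*87)) = -(32191/46249 - 39903/22968) = -(32191/46249 - 39903*1/22968) = -(32191/46249 - 13301/7656) = -1*(-368703653/354082344) = 368703653/354082344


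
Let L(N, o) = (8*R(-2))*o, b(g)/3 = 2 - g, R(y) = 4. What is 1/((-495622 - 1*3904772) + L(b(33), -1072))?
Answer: -1/4434698 ≈ -2.2549e-7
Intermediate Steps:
b(g) = 6 - 3*g (b(g) = 3*(2 - g) = 6 - 3*g)
L(N, o) = 32*o (L(N, o) = (8*4)*o = 32*o)
1/((-495622 - 1*3904772) + L(b(33), -1072)) = 1/((-495622 - 1*3904772) + 32*(-1072)) = 1/((-495622 - 3904772) - 34304) = 1/(-4400394 - 34304) = 1/(-4434698) = -1/4434698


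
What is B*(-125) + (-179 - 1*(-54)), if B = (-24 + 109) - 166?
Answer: 10000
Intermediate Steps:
B = -81 (B = 85 - 166 = -81)
B*(-125) + (-179 - 1*(-54)) = -81*(-125) + (-179 - 1*(-54)) = 10125 + (-179 + 54) = 10125 - 125 = 10000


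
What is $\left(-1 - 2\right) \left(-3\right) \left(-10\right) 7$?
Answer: $-630$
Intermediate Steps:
$\left(-1 - 2\right) \left(-3\right) \left(-10\right) 7 = \left(-3\right) \left(-3\right) \left(-10\right) 7 = 9 \left(-10\right) 7 = \left(-90\right) 7 = -630$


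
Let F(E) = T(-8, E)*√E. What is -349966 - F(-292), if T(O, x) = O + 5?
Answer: -349966 + 6*I*√73 ≈ -3.4997e+5 + 51.264*I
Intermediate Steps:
T(O, x) = 5 + O
F(E) = -3*√E (F(E) = (5 - 8)*√E = -3*√E)
-349966 - F(-292) = -349966 - (-3)*√(-292) = -349966 - (-3)*2*I*√73 = -349966 - (-6)*I*√73 = -349966 + 6*I*√73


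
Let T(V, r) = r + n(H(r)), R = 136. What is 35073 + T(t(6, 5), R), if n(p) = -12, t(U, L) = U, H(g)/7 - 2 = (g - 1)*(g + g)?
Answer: 35197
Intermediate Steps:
H(g) = 14 + 14*g*(-1 + g) (H(g) = 14 + 7*((g - 1)*(g + g)) = 14 + 7*((-1 + g)*(2*g)) = 14 + 7*(2*g*(-1 + g)) = 14 + 14*g*(-1 + g))
T(V, r) = -12 + r (T(V, r) = r - 12 = -12 + r)
35073 + T(t(6, 5), R) = 35073 + (-12 + 136) = 35073 + 124 = 35197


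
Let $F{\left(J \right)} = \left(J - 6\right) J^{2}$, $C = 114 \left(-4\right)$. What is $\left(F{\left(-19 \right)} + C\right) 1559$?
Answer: $-14780879$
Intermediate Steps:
$C = -456$
$F{\left(J \right)} = J^{2} \left(-6 + J\right)$ ($F{\left(J \right)} = \left(-6 + J\right) J^{2} = J^{2} \left(-6 + J\right)$)
$\left(F{\left(-19 \right)} + C\right) 1559 = \left(\left(-19\right)^{2} \left(-6 - 19\right) - 456\right) 1559 = \left(361 \left(-25\right) - 456\right) 1559 = \left(-9025 - 456\right) 1559 = \left(-9481\right) 1559 = -14780879$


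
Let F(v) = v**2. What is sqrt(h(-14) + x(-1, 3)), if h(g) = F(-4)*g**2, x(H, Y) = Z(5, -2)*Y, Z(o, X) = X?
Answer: sqrt(3130) ≈ 55.946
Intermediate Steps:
x(H, Y) = -2*Y
h(g) = 16*g**2 (h(g) = (-4)**2*g**2 = 16*g**2)
sqrt(h(-14) + x(-1, 3)) = sqrt(16*(-14)**2 - 2*3) = sqrt(16*196 - 6) = sqrt(3136 - 6) = sqrt(3130)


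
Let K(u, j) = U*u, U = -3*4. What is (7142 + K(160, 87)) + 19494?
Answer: 24716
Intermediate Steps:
U = -12
K(u, j) = -12*u
(7142 + K(160, 87)) + 19494 = (7142 - 12*160) + 19494 = (7142 - 1920) + 19494 = 5222 + 19494 = 24716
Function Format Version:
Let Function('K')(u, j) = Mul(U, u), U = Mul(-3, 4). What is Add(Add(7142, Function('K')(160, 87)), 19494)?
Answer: 24716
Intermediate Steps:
U = -12
Function('K')(u, j) = Mul(-12, u)
Add(Add(7142, Function('K')(160, 87)), 19494) = Add(Add(7142, Mul(-12, 160)), 19494) = Add(Add(7142, -1920), 19494) = Add(5222, 19494) = 24716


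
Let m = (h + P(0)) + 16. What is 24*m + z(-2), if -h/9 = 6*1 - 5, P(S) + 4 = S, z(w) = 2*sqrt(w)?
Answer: 72 + 2*I*sqrt(2) ≈ 72.0 + 2.8284*I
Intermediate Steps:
P(S) = -4 + S
h = -9 (h = -9*(6*1 - 5) = -9*(6 - 5) = -9*1 = -9)
m = 3 (m = (-9 + (-4 + 0)) + 16 = (-9 - 4) + 16 = -13 + 16 = 3)
24*m + z(-2) = 24*3 + 2*sqrt(-2) = 72 + 2*(I*sqrt(2)) = 72 + 2*I*sqrt(2)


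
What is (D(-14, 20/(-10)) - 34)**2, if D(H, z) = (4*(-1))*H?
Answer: 484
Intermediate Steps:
D(H, z) = -4*H
(D(-14, 20/(-10)) - 34)**2 = (-4*(-14) - 34)**2 = (56 - 34)**2 = 22**2 = 484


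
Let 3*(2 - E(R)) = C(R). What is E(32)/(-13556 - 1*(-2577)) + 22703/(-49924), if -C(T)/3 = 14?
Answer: -250055021/548115596 ≈ -0.45621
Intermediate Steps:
C(T) = -42 (C(T) = -3*14 = -42)
E(R) = 16 (E(R) = 2 - 1/3*(-42) = 2 + 14 = 16)
E(32)/(-13556 - 1*(-2577)) + 22703/(-49924) = 16/(-13556 - 1*(-2577)) + 22703/(-49924) = 16/(-13556 + 2577) + 22703*(-1/49924) = 16/(-10979) - 22703/49924 = 16*(-1/10979) - 22703/49924 = -16/10979 - 22703/49924 = -250055021/548115596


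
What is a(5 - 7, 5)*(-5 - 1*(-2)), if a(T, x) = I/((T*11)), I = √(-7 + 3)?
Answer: 3*I/11 ≈ 0.27273*I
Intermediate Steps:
I = 2*I (I = √(-4) = 2*I ≈ 2.0*I)
a(T, x) = 2*I/(11*T) (a(T, x) = (2*I)/((T*11)) = (2*I)/((11*T)) = (2*I)*(1/(11*T)) = 2*I/(11*T))
a(5 - 7, 5)*(-5 - 1*(-2)) = (2*I/(11*(5 - 7)))*(-5 - 1*(-2)) = ((2/11)*I/(-2))*(-5 + 2) = ((2/11)*I*(-½))*(-3) = -I/11*(-3) = 3*I/11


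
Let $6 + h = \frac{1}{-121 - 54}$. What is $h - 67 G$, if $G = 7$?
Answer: $- \frac{83126}{175} \approx -475.01$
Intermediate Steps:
$h = - \frac{1051}{175}$ ($h = -6 + \frac{1}{-121 - 54} = -6 + \frac{1}{-175} = -6 - \frac{1}{175} = - \frac{1051}{175} \approx -6.0057$)
$h - 67 G = - \frac{1051}{175} - 469 = - \frac{83126}{175}$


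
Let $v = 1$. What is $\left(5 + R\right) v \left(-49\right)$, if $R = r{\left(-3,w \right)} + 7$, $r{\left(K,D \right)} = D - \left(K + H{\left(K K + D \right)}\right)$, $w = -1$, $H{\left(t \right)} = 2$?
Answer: $-588$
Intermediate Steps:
$r{\left(K,D \right)} = -2 + D - K$ ($r{\left(K,D \right)} = D - \left(K + 2\right) = D - \left(2 + K\right) = -2 + D - K$)
$R = 7$ ($R = \left(-2 - 1 - -3\right) + 7 = \left(-2 - 1 + 3\right) + 7 = 0 + 7 = 7$)
$\left(5 + R\right) v \left(-49\right) = \left(5 + 7\right) 1 \left(-49\right) = 12 \cdot 1 \left(-49\right) = 12 \left(-49\right) = -588$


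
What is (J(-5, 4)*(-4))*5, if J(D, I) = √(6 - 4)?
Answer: -20*√2 ≈ -28.284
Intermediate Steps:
J(D, I) = √2
(J(-5, 4)*(-4))*5 = (√2*(-4))*5 = -4*√2*5 = -20*√2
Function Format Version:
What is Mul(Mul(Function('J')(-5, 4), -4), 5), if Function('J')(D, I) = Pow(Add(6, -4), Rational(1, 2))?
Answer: Mul(-20, Pow(2, Rational(1, 2))) ≈ -28.284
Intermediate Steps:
Function('J')(D, I) = Pow(2, Rational(1, 2))
Mul(Mul(Function('J')(-5, 4), -4), 5) = Mul(Mul(Pow(2, Rational(1, 2)), -4), 5) = Mul(Mul(-4, Pow(2, Rational(1, 2))), 5) = Mul(-20, Pow(2, Rational(1, 2)))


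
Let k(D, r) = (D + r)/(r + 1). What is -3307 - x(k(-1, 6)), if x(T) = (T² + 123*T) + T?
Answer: -166408/49 ≈ -3396.1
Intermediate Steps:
k(D, r) = (D + r)/(1 + r)
x(T) = T² + 124*T
-3307 - x(k(-1, 6)) = -3307 - (-1 + 6)/(1 + 6)*(124 + (-1 + 6)/(1 + 6)) = -3307 - 5/7*(124 + 5/7) = -3307 - (⅐)*5*(124 + (⅐)*5) = -3307 - 5*(124 + 5/7)/7 = -3307 - 5*873/(7*7) = -3307 - 1*4365/49 = -3307 - 4365/49 = -166408/49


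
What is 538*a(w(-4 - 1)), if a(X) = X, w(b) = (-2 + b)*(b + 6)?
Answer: -3766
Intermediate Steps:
w(b) = (-2 + b)*(6 + b)
538*a(w(-4 - 1)) = 538*(-12 + (-4 - 1)**2 + 4*(-4 - 1)) = 538*(-12 + (-5)**2 + 4*(-5)) = 538*(-12 + 25 - 20) = 538*(-7) = -3766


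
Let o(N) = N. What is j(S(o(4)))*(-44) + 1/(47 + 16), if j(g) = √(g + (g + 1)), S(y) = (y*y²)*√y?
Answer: 1/63 - 44*√257 ≈ -705.36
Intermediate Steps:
S(y) = y^(7/2) (S(y) = y³*√y = y^(7/2))
j(g) = √(1 + 2*g) (j(g) = √(g + (1 + g)) = √(1 + 2*g))
j(S(o(4)))*(-44) + 1/(47 + 16) = √(1 + 2*4^(7/2))*(-44) + 1/(47 + 16) = √(1 + 2*128)*(-44) + 1/63 = √(1 + 256)*(-44) + 1/63 = √257*(-44) + 1/63 = -44*√257 + 1/63 = 1/63 - 44*√257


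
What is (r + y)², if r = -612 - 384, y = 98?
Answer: 806404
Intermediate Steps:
r = -996
(r + y)² = (-996 + 98)² = (-898)² = 806404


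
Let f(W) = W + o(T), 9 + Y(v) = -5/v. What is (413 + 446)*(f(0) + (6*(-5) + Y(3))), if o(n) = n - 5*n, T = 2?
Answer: -125414/3 ≈ -41805.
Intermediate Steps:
Y(v) = -9 - 5/v
o(n) = -4*n
f(W) = -8 + W (f(W) = W - 4*2 = W - 8 = -8 + W)
(413 + 446)*(f(0) + (6*(-5) + Y(3))) = (413 + 446)*((-8 + 0) + (6*(-5) + (-9 - 5/3))) = 859*(-8 + (-30 + (-9 - 5*1/3))) = 859*(-8 + (-30 + (-9 - 5/3))) = 859*(-8 + (-30 - 32/3)) = 859*(-8 - 122/3) = 859*(-146/3) = -125414/3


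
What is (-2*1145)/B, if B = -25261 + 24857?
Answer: 1145/202 ≈ 5.6683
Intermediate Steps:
B = -404
(-2*1145)/B = -2*1145/(-404) = -2290*(-1/404) = 1145/202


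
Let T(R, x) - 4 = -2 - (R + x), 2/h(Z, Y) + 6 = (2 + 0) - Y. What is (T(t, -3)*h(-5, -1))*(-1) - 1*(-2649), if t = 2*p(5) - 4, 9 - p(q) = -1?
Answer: 7925/3 ≈ 2641.7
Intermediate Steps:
p(q) = 10 (p(q) = 9 - 1*(-1) = 9 + 1 = 10)
t = 16 (t = 2*10 - 4 = 20 - 4 = 16)
h(Z, Y) = 2/(-4 - Y) (h(Z, Y) = 2/(-6 + ((2 + 0) - Y)) = 2/(-6 + (2 - Y)) = 2/(-4 - Y))
T(R, x) = 2 - R - x (T(R, x) = 4 + (-2 - (R + x)) = 4 + (-2 + (-R - x)) = 4 + (-2 - R - x) = 2 - R - x)
(T(t, -3)*h(-5, -1))*(-1) - 1*(-2649) = ((2 - 1*16 - 1*(-3))*(-2/(4 - 1)))*(-1) - 1*(-2649) = ((2 - 16 + 3)*(-2/3))*(-1) + 2649 = -(-22)/3*(-1) + 2649 = -11*(-2/3)*(-1) + 2649 = (22/3)*(-1) + 2649 = -22/3 + 2649 = 7925/3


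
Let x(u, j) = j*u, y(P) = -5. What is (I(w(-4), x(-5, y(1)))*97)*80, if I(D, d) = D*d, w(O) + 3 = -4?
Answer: -1358000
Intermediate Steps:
w(O) = -7 (w(O) = -3 - 4 = -7)
(I(w(-4), x(-5, y(1)))*97)*80 = (-(-35)*(-5)*97)*80 = (-7*25*97)*80 = -175*97*80 = -16975*80 = -1358000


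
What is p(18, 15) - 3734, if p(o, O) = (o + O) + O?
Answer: -3686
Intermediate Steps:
p(o, O) = o + 2*O (p(o, O) = (O + o) + O = o + 2*O)
p(18, 15) - 3734 = (18 + 2*15) - 3734 = (18 + 30) - 3734 = 48 - 3734 = -3686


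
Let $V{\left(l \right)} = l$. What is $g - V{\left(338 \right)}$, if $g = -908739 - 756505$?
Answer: $-1665582$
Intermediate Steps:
$g = -1665244$ ($g = -908739 - 756505 = -1665244$)
$g - V{\left(338 \right)} = -1665244 - 338 = -1665582$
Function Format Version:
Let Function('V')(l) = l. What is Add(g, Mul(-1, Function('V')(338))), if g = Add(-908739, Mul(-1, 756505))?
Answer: -1665582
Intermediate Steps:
g = -1665244 (g = Add(-908739, -756505) = -1665244)
Add(g, Mul(-1, Function('V')(338))) = Add(-1665244, Mul(-1, 338)) = Add(-1665244, -338) = -1665582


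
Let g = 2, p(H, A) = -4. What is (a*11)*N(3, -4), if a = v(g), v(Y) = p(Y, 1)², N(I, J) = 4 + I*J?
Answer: -1408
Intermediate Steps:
v(Y) = 16 (v(Y) = (-4)² = 16)
a = 16
(a*11)*N(3, -4) = (16*11)*(4 + 3*(-4)) = 176*(4 - 12) = 176*(-8) = -1408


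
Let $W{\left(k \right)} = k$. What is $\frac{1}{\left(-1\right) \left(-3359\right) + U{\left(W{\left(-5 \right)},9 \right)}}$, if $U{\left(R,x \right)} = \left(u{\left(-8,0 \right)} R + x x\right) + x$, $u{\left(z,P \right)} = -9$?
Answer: $\frac{1}{3494} \approx 0.0002862$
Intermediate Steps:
$U{\left(R,x \right)} = x + x^{2} - 9 R$ ($U{\left(R,x \right)} = \left(- 9 R + x x\right) + x = \left(- 9 R + x^{2}\right) + x = \left(x^{2} - 9 R\right) + x = x + x^{2} - 9 R$)
$\frac{1}{\left(-1\right) \left(-3359\right) + U{\left(W{\left(-5 \right)},9 \right)}} = \frac{1}{\left(-1\right) \left(-3359\right) + \left(9 + 9^{2} - -45\right)} = \frac{1}{3359 + \left(9 + 81 + 45\right)} = \frac{1}{3359 + 135} = \frac{1}{3494}$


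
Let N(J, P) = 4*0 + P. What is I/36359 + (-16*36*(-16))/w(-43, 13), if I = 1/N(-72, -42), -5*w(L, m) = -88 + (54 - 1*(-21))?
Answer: 70367754227/19852014 ≈ 3544.6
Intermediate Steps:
w(L, m) = 13/5 (w(L, m) = -(-88 + (54 - 1*(-21)))/5 = -(-88 + (54 + 21))/5 = -(-88 + 75)/5 = -⅕*(-13) = 13/5)
N(J, P) = P (N(J, P) = 0 + P = P)
I = -1/42 (I = 1/(-42) = -1/42 ≈ -0.023810)
I/36359 + (-16*36*(-16))/w(-43, 13) = -1/42/36359 + (-16*36*(-16))/(13/5) = -1/42*1/36359 - 576*(-16)*(5/13) = -1/1527078 + 9216*(5/13) = -1/1527078 + 46080/13 = 70367754227/19852014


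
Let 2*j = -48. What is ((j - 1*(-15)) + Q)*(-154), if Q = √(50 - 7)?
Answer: 1386 - 154*√43 ≈ 376.15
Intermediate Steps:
j = -24 (j = (½)*(-48) = -24)
Q = √43 ≈ 6.5574
((j - 1*(-15)) + Q)*(-154) = ((-24 - 1*(-15)) + √43)*(-154) = ((-24 + 15) + √43)*(-154) = (-9 + √43)*(-154) = 1386 - 154*√43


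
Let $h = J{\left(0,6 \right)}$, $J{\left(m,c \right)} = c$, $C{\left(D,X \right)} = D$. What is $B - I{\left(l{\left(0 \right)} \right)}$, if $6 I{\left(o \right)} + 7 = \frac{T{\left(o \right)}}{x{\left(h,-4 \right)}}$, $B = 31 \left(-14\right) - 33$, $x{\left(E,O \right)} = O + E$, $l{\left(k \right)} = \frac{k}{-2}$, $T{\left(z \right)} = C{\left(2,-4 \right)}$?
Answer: $-466$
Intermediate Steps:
$T{\left(z \right)} = 2$
$l{\left(k \right)} = - \frac{k}{2}$ ($l{\left(k \right)} = k \left(- \frac{1}{2}\right) = - \frac{k}{2}$)
$h = 6$
$x{\left(E,O \right)} = E + O$
$B = -467$ ($B = -434 - 33 = -467$)
$I{\left(o \right)} = -1$ ($I{\left(o \right)} = - \frac{7}{6} + \frac{2 \frac{1}{6 - 4}}{6} = - \frac{7}{6} + \frac{2 \cdot \frac{1}{2}}{6} = - \frac{7}{6} + \frac{1}{6} \cdot 1 = - \frac{7}{6} + \frac{1}{6} = -1$)
$B - I{\left(l{\left(0 \right)} \right)} = -467 - -1 = -467 + 1 = -466$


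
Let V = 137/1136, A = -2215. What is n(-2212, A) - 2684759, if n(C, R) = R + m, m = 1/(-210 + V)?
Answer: -640636403138/238423 ≈ -2.6870e+6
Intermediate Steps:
V = 137/1136 (V = 137*(1/1136) = 137/1136 ≈ 0.12060)
m = -1136/238423 (m = 1/(-210 + 137/1136) = 1/(-238423/1136) = -1136/238423 ≈ -0.0047646)
n(C, R) = -1136/238423 + R (n(C, R) = R - 1136/238423 = -1136/238423 + R)
n(-2212, A) - 2684759 = (-1136/238423 - 2215) - 2684759 = -528108081/238423 - 2684759 = -640636403138/238423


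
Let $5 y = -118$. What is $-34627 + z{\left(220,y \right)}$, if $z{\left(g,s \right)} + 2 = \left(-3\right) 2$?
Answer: $-34635$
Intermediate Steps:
$y = - \frac{118}{5}$ ($y = \frac{1}{5} \left(-118\right) = - \frac{118}{5} \approx -23.6$)
$z{\left(g,s \right)} = -8$ ($z{\left(g,s \right)} = -2 - 6 = -8$)
$-34627 + z{\left(220,y \right)} = -34627 - 8 = -34635$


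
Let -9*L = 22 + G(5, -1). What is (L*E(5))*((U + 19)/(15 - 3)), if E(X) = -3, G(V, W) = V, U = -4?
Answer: 45/4 ≈ 11.250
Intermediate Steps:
L = -3 (L = -(22 + 5)/9 = -1/9*27 = -3)
(L*E(5))*((U + 19)/(15 - 3)) = (-3*(-3))*((-4 + 19)/(15 - 3)) = 9*(15/12) = 9*(15*(1/12)) = 9*(5/4) = 45/4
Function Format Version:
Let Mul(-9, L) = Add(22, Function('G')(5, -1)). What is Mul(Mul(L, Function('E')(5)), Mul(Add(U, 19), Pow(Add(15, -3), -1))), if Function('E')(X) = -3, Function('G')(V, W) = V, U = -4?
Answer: Rational(45, 4) ≈ 11.250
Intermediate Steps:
L = -3 (L = Mul(Rational(-1, 9), Add(22, 5)) = Mul(Rational(-1, 9), 27) = -3)
Mul(Mul(L, Function('E')(5)), Mul(Add(U, 19), Pow(Add(15, -3), -1))) = Mul(Mul(-3, -3), Mul(Add(-4, 19), Pow(Add(15, -3), -1))) = Mul(9, Mul(15, Pow(12, -1))) = Mul(9, Mul(15, Rational(1, 12))) = Mul(9, Rational(5, 4)) = Rational(45, 4)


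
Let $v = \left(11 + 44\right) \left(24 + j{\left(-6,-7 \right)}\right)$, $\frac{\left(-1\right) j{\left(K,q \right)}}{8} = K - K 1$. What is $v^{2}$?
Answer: $1742400$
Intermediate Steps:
$j{\left(K,q \right)} = 0$ ($j{\left(K,q \right)} = - 8 \left(K - K 1\right) = - 8 \left(K - K\right) = \left(-8\right) 0 = 0$)
$v = 1320$ ($v = \left(11 + 44\right) \left(24 + 0\right) = 55 \cdot 24 = 1320$)
$v^{2} = 1320^{2} = 1742400$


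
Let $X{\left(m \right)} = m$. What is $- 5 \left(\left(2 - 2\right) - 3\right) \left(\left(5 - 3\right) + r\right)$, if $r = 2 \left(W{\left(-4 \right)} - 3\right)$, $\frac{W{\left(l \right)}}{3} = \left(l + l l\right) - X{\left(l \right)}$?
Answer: $1380$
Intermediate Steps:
$W{\left(l \right)} = 3 l^{2}$ ($W{\left(l \right)} = 3 \left(\left(l + l l\right) - l\right) = 3 \left(\left(l + l^{2}\right) - l\right) = 3 l^{2}$)
$r = 90$ ($r = 2 \left(3 \left(-4\right)^{2} - 3\right) = 2 \left(3 \cdot 16 - 3\right) = 2 \left(48 - 3\right) = 2 \cdot 45 = 90$)
$- 5 \left(\left(2 - 2\right) - 3\right) \left(\left(5 - 3\right) + r\right) = - 5 \left(\left(2 - 2\right) - 3\right) \left(\left(5 - 3\right) + 90\right) = - 5 \left(0 - 3\right) \left(2 + 90\right) = \left(-5\right) \left(-3\right) 92 = 15 \cdot 92 = 1380$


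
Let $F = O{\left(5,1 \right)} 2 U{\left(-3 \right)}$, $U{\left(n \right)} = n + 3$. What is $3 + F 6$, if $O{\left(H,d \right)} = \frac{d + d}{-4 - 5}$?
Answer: $3$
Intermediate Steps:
$O{\left(H,d \right)} = - \frac{2 d}{9}$ ($O{\left(H,d \right)} = \frac{2 d}{-9} = 2 d \left(- \frac{1}{9}\right) = - \frac{2 d}{9}$)
$U{\left(n \right)} = 3 + n$
$F = 0$ ($F = \left(- \frac{2}{9}\right) 1 \cdot 2 \left(3 - 3\right) = \left(- \frac{2}{9}\right) 2 \cdot 0 = \left(- \frac{4}{9}\right) 0 = 0$)
$3 + F 6 = 3 + 0 \cdot 6 = 3 + 0 = 3$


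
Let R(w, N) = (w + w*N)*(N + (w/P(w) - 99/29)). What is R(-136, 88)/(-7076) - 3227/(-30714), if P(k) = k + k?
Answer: 229496389997/1575658914 ≈ 145.65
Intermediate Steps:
P(k) = 2*k
R(w, N) = (-169/58 + N)*(w + N*w) (R(w, N) = (w + w*N)*(N + (w/((2*w)) - 99/29)) = (w + N*w)*(N + (w*(1/(2*w)) - 99*1/29)) = (w + N*w)*(N + (½ - 99/29)) = (w + N*w)*(N - 169/58) = (w + N*w)*(-169/58 + N) = (-169/58 + N)*(w + N*w))
R(-136, 88)/(-7076) - 3227/(-30714) = ((1/58)*(-136)*(-169 - 111*88 + 58*88²))/(-7076) - 3227/(-30714) = ((1/58)*(-136)*(-169 - 9768 + 58*7744))*(-1/7076) - 3227*(-1/30714) = ((1/58)*(-136)*(-169 - 9768 + 449152))*(-1/7076) + 3227/30714 = ((1/58)*(-136)*439215)*(-1/7076) + 3227/30714 = -29866620/29*(-1/7076) + 3227/30714 = 7466655/51301 + 3227/30714 = 229496389997/1575658914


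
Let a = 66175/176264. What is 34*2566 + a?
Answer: 15378042591/176264 ≈ 87244.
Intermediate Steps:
a = 66175/176264 (a = 66175*(1/176264) = 66175/176264 ≈ 0.37543)
34*2566 + a = 34*2566 + 66175/176264 = 87244 + 66175/176264 = 15378042591/176264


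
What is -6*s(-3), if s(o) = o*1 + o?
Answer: 36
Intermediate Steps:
s(o) = 2*o (s(o) = o + o = 2*o)
-6*s(-3) = -12*(-3) = -6*(-6) = 36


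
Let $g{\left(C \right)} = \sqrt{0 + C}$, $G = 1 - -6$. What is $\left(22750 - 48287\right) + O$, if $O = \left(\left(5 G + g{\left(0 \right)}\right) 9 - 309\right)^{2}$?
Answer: $-25501$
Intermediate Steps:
$G = 7$ ($G = 1 + 6 = 7$)
$g{\left(C \right)} = \sqrt{C}$
$O = 36$ ($O = \left(\left(5 \cdot 7 + \sqrt{0}\right) 9 - 309\right)^{2} = \left(\left(35 + 0\right) 9 - 309\right)^{2} = \left(35 \cdot 9 - 309\right)^{2} = \left(315 - 309\right)^{2} = 6^{2} = 36$)
$\left(22750 - 48287\right) + O = \left(22750 - 48287\right) + 36 = -25537 + 36 = -25501$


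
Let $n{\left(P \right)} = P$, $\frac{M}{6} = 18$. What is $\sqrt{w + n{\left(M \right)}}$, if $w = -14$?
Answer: $\sqrt{94} \approx 9.6954$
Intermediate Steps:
$M = 108$ ($M = 6 \cdot 18 = 108$)
$\sqrt{w + n{\left(M \right)}} = \sqrt{-14 + 108} = \sqrt{94}$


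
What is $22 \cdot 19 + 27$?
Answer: $445$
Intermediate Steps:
$22 \cdot 19 + 27 = 418 + 27 = 445$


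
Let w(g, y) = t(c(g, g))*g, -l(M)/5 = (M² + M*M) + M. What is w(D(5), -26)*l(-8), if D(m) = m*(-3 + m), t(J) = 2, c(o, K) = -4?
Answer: -12000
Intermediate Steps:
l(M) = -10*M² - 5*M (l(M) = -5*((M² + M*M) + M) = -5*((M² + M²) + M) = -5*(2*M² + M) = -5*(M + 2*M²) = -10*M² - 5*M)
w(g, y) = 2*g
w(D(5), -26)*l(-8) = (2*(5*(-3 + 5)))*(-5*(-8)*(1 + 2*(-8))) = (2*(5*2))*(-5*(-8)*(1 - 16)) = (2*10)*(-5*(-8)*(-15)) = 20*(-600) = -12000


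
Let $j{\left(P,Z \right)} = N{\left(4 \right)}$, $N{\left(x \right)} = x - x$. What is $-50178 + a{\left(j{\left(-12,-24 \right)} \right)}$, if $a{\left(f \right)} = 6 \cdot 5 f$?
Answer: $-50178$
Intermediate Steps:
$N{\left(x \right)} = 0$
$j{\left(P,Z \right)} = 0$
$a{\left(f \right)} = 30 f$
$-50178 + a{\left(j{\left(-12,-24 \right)} \right)} = -50178 + 30 \cdot 0 = -50178 + 0 = -50178$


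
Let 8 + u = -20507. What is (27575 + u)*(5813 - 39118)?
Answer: -235133300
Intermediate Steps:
u = -20515 (u = -8 - 20507 = -20515)
(27575 + u)*(5813 - 39118) = (27575 - 20515)*(5813 - 39118) = 7060*(-33305) = -235133300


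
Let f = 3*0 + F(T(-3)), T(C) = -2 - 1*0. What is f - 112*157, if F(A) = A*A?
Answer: -17580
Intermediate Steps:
T(C) = -2 (T(C) = -2 + 0 = -2)
F(A) = A²
f = 4 (f = 3*0 + (-2)² = 0 + 4 = 4)
f - 112*157 = 4 - 112*157 = 4 - 17584 = -17580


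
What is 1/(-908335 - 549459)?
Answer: -1/1457794 ≈ -6.8597e-7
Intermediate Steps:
1/(-908335 - 549459) = 1/(-1457794) = -1/1457794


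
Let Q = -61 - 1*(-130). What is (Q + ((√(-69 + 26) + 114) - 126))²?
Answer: (57 + I*√43)² ≈ 3206.0 + 747.55*I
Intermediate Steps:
Q = 69 (Q = -61 + 130 = 69)
(Q + ((√(-69 + 26) + 114) - 126))² = (69 + ((√(-69 + 26) + 114) - 126))² = (69 + ((√(-43) + 114) - 126))² = (69 + ((I*√43 + 114) - 126))² = (69 + ((114 + I*√43) - 126))² = (69 + (-12 + I*√43))² = (57 + I*√43)²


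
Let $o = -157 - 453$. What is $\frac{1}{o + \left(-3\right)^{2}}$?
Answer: $- \frac{1}{601} \approx -0.0016639$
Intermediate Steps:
$o = -610$
$\frac{1}{o + \left(-3\right)^{2}} = \frac{1}{-610 + \left(-3\right)^{2}} = \frac{1}{-610 + 9} = \frac{1}{-601} = - \frac{1}{601}$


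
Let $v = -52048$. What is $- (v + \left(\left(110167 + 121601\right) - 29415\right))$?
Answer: $-150305$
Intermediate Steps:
$- (v + \left(\left(110167 + 121601\right) - 29415\right)) = - (-52048 + \left(\left(110167 + 121601\right) - 29415\right)) = - (-52048 + \left(231768 - 29415\right)) = - (-52048 + 202353) = \left(-1\right) 150305 = -150305$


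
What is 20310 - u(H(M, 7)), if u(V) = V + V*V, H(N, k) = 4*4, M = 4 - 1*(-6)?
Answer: 20038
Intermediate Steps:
M = 10 (M = 4 + 6 = 10)
H(N, k) = 16
u(V) = V + V**2
20310 - u(H(M, 7)) = 20310 - 16*(1 + 16) = 20310 - 16*17 = 20310 - 1*272 = 20310 - 272 = 20038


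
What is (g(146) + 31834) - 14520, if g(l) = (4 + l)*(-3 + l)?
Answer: 38764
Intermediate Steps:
g(l) = (-3 + l)*(4 + l)
(g(146) + 31834) - 14520 = ((-12 + 146 + 146²) + 31834) - 14520 = ((-12 + 146 + 21316) + 31834) - 14520 = (21450 + 31834) - 14520 = 53284 - 14520 = 38764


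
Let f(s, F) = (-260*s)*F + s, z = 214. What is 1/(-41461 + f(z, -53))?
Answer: 1/2907673 ≈ 3.4392e-7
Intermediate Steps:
f(s, F) = s - 260*F*s (f(s, F) = -260*F*s + s = s - 260*F*s)
1/(-41461 + f(z, -53)) = 1/(-41461 + 214*(1 - 260*(-53))) = 1/(-41461 + 214*(1 + 13780)) = 1/(-41461 + 214*13781) = 1/(-41461 + 2949134) = 1/2907673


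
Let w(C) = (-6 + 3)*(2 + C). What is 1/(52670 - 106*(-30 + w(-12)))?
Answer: 1/52670 ≈ 1.8986e-5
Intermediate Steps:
w(C) = -6 - 3*C (w(C) = -3*(2 + C) = -6 - 3*C)
1/(52670 - 106*(-30 + w(-12))) = 1/(52670 - 106*(-30 + (-6 - 3*(-12)))) = 1/(52670 - 106*(-30 + (-6 + 36))) = 1/(52670 - 106*(-30 + 30)) = 1/(52670 - 106*0) = 1/(52670 + 0) = 1/52670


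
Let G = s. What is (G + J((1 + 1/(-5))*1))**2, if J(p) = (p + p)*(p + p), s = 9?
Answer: 83521/625 ≈ 133.63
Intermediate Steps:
G = 9
J(p) = 4*p**2 (J(p) = (2*p)*(2*p) = 4*p**2)
(G + J((1 + 1/(-5))*1))**2 = (9 + 4*((1 + 1/(-5))*1)**2)**2 = (9 + 4*((1 - 1/5)*1)**2)**2 = (9 + 4*((4/5)*1)**2)**2 = (9 + 4*(4/5)**2)**2 = (9 + 4*(16/25))**2 = (9 + 64/25)**2 = (289/25)**2 = 83521/625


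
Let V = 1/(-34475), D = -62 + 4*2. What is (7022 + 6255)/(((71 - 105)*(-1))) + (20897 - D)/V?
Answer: -1444570669/2 ≈ -7.2229e+8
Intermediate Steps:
D = -54 (D = -62 + 8 = -54)
V = -1/34475 ≈ -2.9007e-5
(7022 + 6255)/(((71 - 105)*(-1))) + (20897 - D)/V = (7022 + 6255)/(((71 - 105)*(-1))) + (20897 - 1*(-54))/(-1/34475) = 13277/((-34*(-1))) + (20897 + 54)*(-34475) = 13277/34 + 20951*(-34475) = 13277*(1/34) - 722285725 = 781/2 - 722285725 = -1444570669/2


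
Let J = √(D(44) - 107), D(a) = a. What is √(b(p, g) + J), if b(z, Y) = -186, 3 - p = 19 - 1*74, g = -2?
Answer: √(-186 + 3*I*√7) ≈ 0.29093 + 13.641*I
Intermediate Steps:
p = 58 (p = 3 - (19 - 1*74) = 3 - (19 - 74) = 3 - 1*(-55) = 3 + 55 = 58)
J = 3*I*√7 (J = √(44 - 107) = √(-63) = 3*I*√7 ≈ 7.9373*I)
√(b(p, g) + J) = √(-186 + 3*I*√7)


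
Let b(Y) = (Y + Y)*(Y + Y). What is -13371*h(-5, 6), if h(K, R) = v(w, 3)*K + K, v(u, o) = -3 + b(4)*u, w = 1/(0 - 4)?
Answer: -1203390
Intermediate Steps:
b(Y) = 4*Y**2 (b(Y) = (2*Y)*(2*Y) = 4*Y**2)
w = -1/4 (w = 1/(-4) = -1/4 ≈ -0.25000)
v(u, o) = -3 + 64*u (v(u, o) = -3 + (4*4**2)*u = -3 + (4*16)*u = -3 + 64*u)
h(K, R) = -18*K (h(K, R) = (-3 + 64*(-1/4))*K + K = (-3 - 16)*K + K = -19*K + K = -18*K)
-13371*h(-5, 6) = -(-240678)*(-5) = -13371*90 = -1203390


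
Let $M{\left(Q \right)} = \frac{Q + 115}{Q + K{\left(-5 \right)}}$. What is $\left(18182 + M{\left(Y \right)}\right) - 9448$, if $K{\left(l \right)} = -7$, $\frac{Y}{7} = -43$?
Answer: $\frac{1345129}{154} \approx 8734.6$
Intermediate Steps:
$Y = -301$ ($Y = 7 \left(-43\right) = -301$)
$M{\left(Q \right)} = \frac{115 + Q}{-7 + Q}$ ($M{\left(Q \right)} = \frac{Q + 115}{Q - 7} = \frac{115 + Q}{-7 + Q}$)
$\left(18182 + M{\left(Y \right)}\right) - 9448 = \left(18182 + \frac{115 - 301}{-7 - 301}\right) - 9448 = \left(18182 + \frac{1}{-308} \left(-186\right)\right) - 9448 = \left(18182 - - \frac{93}{154}\right) - 9448 = \left(18182 + \frac{93}{154}\right) - 9448 = \frac{2800121}{154} - 9448 = \frac{1345129}{154}$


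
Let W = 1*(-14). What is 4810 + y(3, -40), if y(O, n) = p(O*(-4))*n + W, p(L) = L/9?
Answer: 14548/3 ≈ 4849.3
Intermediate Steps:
W = -14
p(L) = L/9 (p(L) = L*(1/9) = L/9)
y(O, n) = -14 - 4*O*n/9 (y(O, n) = ((O*(-4))/9)*n - 14 = ((-4*O)/9)*n - 14 = (-4*O/9)*n - 14 = -4*O*n/9 - 14 = -14 - 4*O*n/9)
4810 + y(3, -40) = 4810 + (-14 - 4/9*3*(-40)) = 4810 + (-14 + 160/3) = 4810 + 118/3 = 14548/3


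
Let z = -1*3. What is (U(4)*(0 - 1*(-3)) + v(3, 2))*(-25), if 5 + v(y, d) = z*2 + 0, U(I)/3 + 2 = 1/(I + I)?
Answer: 5575/8 ≈ 696.88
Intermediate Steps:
z = -3
U(I) = -6 + 3/(2*I) (U(I) = -6 + 3/(I + I) = -6 + 3/((2*I)) = -6 + 3*(1/(2*I)) = -6 + 3/(2*I))
v(y, d) = -11 (v(y, d) = -5 + (-3*2 + 0) = -5 + (-6 + 0) = -5 - 6 = -11)
(U(4)*(0 - 1*(-3)) + v(3, 2))*(-25) = ((-6 + (3/2)/4)*(0 - 1*(-3)) - 11)*(-25) = ((-6 + (3/2)*(1/4))*(0 + 3) - 11)*(-25) = ((-6 + 3/8)*3 - 11)*(-25) = (-45/8*3 - 11)*(-25) = (-135/8 - 11)*(-25) = -223/8*(-25) = 5575/8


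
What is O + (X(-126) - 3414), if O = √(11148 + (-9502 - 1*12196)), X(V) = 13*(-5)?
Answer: -3479 + 5*I*√422 ≈ -3479.0 + 102.71*I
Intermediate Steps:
X(V) = -65
O = 5*I*√422 (O = √(11148 + (-9502 - 12196)) = √(11148 - 21698) = √(-10550) = 5*I*√422 ≈ 102.71*I)
O + (X(-126) - 3414) = 5*I*√422 + (-65 - 3414) = 5*I*√422 - 3479 = -3479 + 5*I*√422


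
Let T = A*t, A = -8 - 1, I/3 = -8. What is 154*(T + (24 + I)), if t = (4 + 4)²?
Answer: -88704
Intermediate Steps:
I = -24 (I = 3*(-8) = -24)
t = 64 (t = 8² = 64)
A = -9
T = -576 (T = -9*64 = -576)
154*(T + (24 + I)) = 154*(-576 + (24 - 24)) = 154*(-576 + 0) = 154*(-576) = -88704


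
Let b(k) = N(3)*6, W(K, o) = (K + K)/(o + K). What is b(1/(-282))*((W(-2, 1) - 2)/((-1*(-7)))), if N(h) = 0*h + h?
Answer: 36/7 ≈ 5.1429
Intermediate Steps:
N(h) = h (N(h) = 0 + h = h)
W(K, o) = 2*K/(K + o) (W(K, o) = (2*K)/(K + o) = 2*K/(K + o))
b(k) = 18 (b(k) = 3*6 = 18)
b(1/(-282))*((W(-2, 1) - 2)/((-1*(-7)))) = 18*((2*(-2)/(-2 + 1) - 2)/((-1*(-7)))) = 18*((2*(-2)/(-1) - 2)/7) = 18*((2*(-2)*(-1) - 2)*(⅐)) = 18*((4 - 2)*(⅐)) = 18*(2*(⅐)) = 18*(2/7) = 36/7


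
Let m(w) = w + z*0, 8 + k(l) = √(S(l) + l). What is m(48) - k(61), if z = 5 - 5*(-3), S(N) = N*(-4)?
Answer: 56 - I*√183 ≈ 56.0 - 13.528*I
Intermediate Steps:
S(N) = -4*N
k(l) = -8 + √3*√(-l) (k(l) = -8 + √(-4*l + l) = -8 + √(-3*l) = -8 + √3*√(-l))
z = 20 (z = 5 + 15 = 20)
m(w) = w (m(w) = w + 20*0 = w + 0 = w)
m(48) - k(61) = 48 - (-8 + √3*√(-1*61)) = 48 - (-8 + √3*√(-61)) = 48 - (-8 + √3*(I*√61)) = 48 - (-8 + I*√183) = 48 + (8 - I*√183) = 56 - I*√183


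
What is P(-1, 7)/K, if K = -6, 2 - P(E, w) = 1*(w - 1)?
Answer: 2/3 ≈ 0.66667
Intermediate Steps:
P(E, w) = 3 - w (P(E, w) = 2 - (w - 1) = 2 - (-1 + w) = 2 + (1 - w) = 3 - w)
P(-1, 7)/K = (3 - 1*7)/(-6) = -(3 - 7)/6 = -1/6*(-4) = 2/3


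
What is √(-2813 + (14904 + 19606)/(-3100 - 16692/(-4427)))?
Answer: 3*I*√4699957100902/122384 ≈ 53.143*I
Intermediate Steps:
√(-2813 + (14904 + 19606)/(-3100 - 16692/(-4427))) = √(-2813 + 34510/(-3100 - 16692*(-1/4427))) = √(-2813 + 34510/(-3100 + 16692/4427)) = √(-2813 + 34510/(-13707008/4427)) = √(-2813 + 34510*(-4427/13707008)) = √(-2813 - 10912555/979072) = √(-2765042091/979072) = 3*I*√4699957100902/122384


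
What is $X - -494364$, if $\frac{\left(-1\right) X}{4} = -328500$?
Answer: $1808364$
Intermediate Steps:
$X = 1314000$ ($X = \left(-4\right) \left(-328500\right) = 1314000$)
$X - -494364 = 1314000 - -494364 = 1314000 + 494364 = 1808364$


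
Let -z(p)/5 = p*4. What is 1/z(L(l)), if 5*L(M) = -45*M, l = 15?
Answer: 1/2700 ≈ 0.00037037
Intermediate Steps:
L(M) = -9*M (L(M) = (-45*M)/5 = -9*M)
z(p) = -20*p (z(p) = -5*p*4 = -20*p)
1/z(L(l)) = 1/(-(-180)*15) = 1/(-20*(-135)) = 1/2700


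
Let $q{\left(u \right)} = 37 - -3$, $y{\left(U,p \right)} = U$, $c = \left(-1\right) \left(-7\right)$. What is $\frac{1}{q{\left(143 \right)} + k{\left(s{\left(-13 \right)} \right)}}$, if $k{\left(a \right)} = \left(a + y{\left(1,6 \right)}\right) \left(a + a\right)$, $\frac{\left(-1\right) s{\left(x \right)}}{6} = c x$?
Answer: $\frac{1}{597364} \approx 1.674 \cdot 10^{-6}$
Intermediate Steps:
$c = 7$
$s{\left(x \right)} = - 42 x$ ($s{\left(x \right)} = - 6 \cdot 7 x = - 42 x$)
$q{\left(u \right)} = 40$ ($q{\left(u \right)} = 37 + 3 = 40$)
$k{\left(a \right)} = 2 a \left(1 + a\right)$ ($k{\left(a \right)} = \left(a + 1\right) \left(a + a\right) = \left(1 + a\right) 2 a = 2 a \left(1 + a\right)$)
$\frac{1}{q{\left(143 \right)} + k{\left(s{\left(-13 \right)} \right)}} = \frac{1}{40 + 2 \left(\left(-42\right) \left(-13\right)\right) \left(1 - -546\right)} = \frac{1}{40 + 2 \cdot 546 \left(1 + 546\right)} = \frac{1}{40 + 2 \cdot 546 \cdot 547} = \frac{1}{40 + 597324} = \frac{1}{597364}$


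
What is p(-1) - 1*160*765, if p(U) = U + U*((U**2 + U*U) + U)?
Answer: -122402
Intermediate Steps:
p(U) = U + U*(U + 2*U**2) (p(U) = U + U*((U**2 + U**2) + U) = U + U*(2*U**2 + U) = U + U*(U + 2*U**2))
p(-1) - 1*160*765 = -(1 - 1 + 2*(-1)**2) - 1*160*765 = -(1 - 1 + 2*1) - 160*765 = -(1 - 1 + 2) - 122400 = -1*2 - 122400 = -2 - 122400 = -122402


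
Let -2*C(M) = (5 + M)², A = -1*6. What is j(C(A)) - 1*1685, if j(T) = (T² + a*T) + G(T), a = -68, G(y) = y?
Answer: -6605/4 ≈ -1651.3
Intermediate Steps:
A = -6
C(M) = -(5 + M)²/2
j(T) = T² - 67*T (j(T) = (T² - 68*T) + T = T² - 67*T)
j(C(A)) - 1*1685 = (-(5 - 6)²/2)*(-67 - (5 - 6)²/2) - 1*1685 = (-½*(-1)²)*(-67 - ½*(-1)²) - 1685 = (-½*1)*(-67 - ½*1) - 1685 = -(-67 - ½)/2 - 1685 = -½*(-135/2) - 1685 = 135/4 - 1685 = -6605/4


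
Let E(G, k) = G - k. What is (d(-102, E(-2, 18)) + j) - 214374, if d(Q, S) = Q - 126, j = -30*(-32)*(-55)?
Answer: -267402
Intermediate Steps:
j = -52800 (j = 960*(-55) = -52800)
d(Q, S) = -126 + Q
(d(-102, E(-2, 18)) + j) - 214374 = ((-126 - 102) - 52800) - 214374 = (-228 - 52800) - 214374 = -53028 - 214374 = -267402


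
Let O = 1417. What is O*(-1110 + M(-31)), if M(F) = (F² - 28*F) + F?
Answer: 974896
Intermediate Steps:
M(F) = F² - 27*F
O*(-1110 + M(-31)) = 1417*(-1110 - 31*(-27 - 31)) = 1417*(-1110 - 31*(-58)) = 1417*(-1110 + 1798) = 1417*688 = 974896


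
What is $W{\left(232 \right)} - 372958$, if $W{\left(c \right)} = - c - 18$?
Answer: $-373208$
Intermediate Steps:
$W{\left(c \right)} = -18 - c$ ($W{\left(c \right)} = - c - 18 = -18 - c$)
$W{\left(232 \right)} - 372958 = \left(-18 - 232\right) - 372958 = -250 - 372958 = -373208$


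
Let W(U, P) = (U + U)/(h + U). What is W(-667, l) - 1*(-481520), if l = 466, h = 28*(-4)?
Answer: 375105414/779 ≈ 4.8152e+5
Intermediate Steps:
h = -112
W(U, P) = 2*U/(-112 + U) (W(U, P) = (U + U)/(-112 + U) = (2*U)/(-112 + U) = 2*U/(-112 + U))
W(-667, l) - 1*(-481520) = 2*(-667)/(-112 - 667) - 1*(-481520) = 2*(-667)/(-779) + 481520 = 2*(-667)*(-1/779) + 481520 = 1334/779 + 481520 = 375105414/779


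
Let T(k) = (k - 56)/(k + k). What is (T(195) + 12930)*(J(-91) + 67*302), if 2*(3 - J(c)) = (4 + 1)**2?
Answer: 67992598237/260 ≈ 2.6151e+8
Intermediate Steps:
T(k) = (-56 + k)/(2*k) (T(k) = (-56 + k)/((2*k)) = (-56 + k)*(1/(2*k)) = (-56 + k)/(2*k))
J(c) = -19/2 (J(c) = 3 - (4 + 1)**2/2 = 3 - 1/2*5**2 = 3 - 1/2*25 = 3 - 25/2 = -19/2)
(T(195) + 12930)*(J(-91) + 67*302) = ((1/2)*(-56 + 195)/195 + 12930)*(-19/2 + 67*302) = ((1/2)*(1/195)*139 + 12930)*(-19/2 + 20234) = (139/390 + 12930)*(40449/2) = (5042839/390)*(40449/2) = 67992598237/260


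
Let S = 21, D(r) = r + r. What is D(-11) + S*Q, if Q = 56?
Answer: 1154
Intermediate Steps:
D(r) = 2*r
D(-11) + S*Q = 2*(-11) + 21*56 = -22 + 1176 = 1154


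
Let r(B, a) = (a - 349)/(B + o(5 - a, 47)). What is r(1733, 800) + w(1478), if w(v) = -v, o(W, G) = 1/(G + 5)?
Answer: -133169474/90117 ≈ -1477.7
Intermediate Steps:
o(W, G) = 1/(5 + G)
r(B, a) = (-349 + a)/(1/52 + B) (r(B, a) = (a - 349)/(B + 1/(5 + 47)) = (-349 + a)/(B + 1/52) = (-349 + a)/(1/52 + B))
r(1733, 800) + w(1478) = 52*(-349 + 800)/(1 + 52*1733) - 1*1478 = 52*451/(1 + 90116) - 1478 = 52*451/90117 - 1478 = 52*(1/90117)*451 - 1478 = 23452/90117 - 1478 = -133169474/90117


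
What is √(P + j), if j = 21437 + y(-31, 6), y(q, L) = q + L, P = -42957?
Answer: I*√21545 ≈ 146.78*I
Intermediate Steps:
y(q, L) = L + q
j = 21412 (j = 21437 + (6 - 31) = 21437 - 25 = 21412)
√(P + j) = √(-42957 + 21412) = √(-21545) = I*√21545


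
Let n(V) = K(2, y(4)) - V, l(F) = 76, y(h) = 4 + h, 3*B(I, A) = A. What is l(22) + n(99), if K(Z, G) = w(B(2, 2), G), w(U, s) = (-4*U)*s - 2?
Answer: -139/3 ≈ -46.333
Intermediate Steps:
B(I, A) = A/3
w(U, s) = -2 - 4*U*s (w(U, s) = -4*U*s - 2 = -2 - 4*U*s)
K(Z, G) = -2 - 8*G/3 (K(Z, G) = -2 - 4*(⅓)*2*G = -2 - 4*⅔*G = -2 - 8*G/3)
n(V) = -70/3 - V (n(V) = (-2 - 8*(4 + 4)/3) - V = (-2 - 8/3*8) - V = (-2 - 64/3) - V = -70/3 - V)
l(22) + n(99) = 76 + (-70/3 - 1*99) = 76 + (-70/3 - 99) = 76 - 367/3 = -139/3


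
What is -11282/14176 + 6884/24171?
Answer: -87554819/171324048 ≈ -0.51105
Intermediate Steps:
-11282/14176 + 6884/24171 = -11282*1/14176 + 6884*(1/24171) = -5641/7088 + 6884/24171 = -87554819/171324048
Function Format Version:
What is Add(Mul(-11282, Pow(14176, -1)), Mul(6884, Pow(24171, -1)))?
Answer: Rational(-87554819, 171324048) ≈ -0.51105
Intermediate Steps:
Add(Mul(-11282, Pow(14176, -1)), Mul(6884, Pow(24171, -1))) = Add(Mul(-11282, Rational(1, 14176)), Mul(6884, Rational(1, 24171))) = Add(Rational(-5641, 7088), Rational(6884, 24171)) = Rational(-87554819, 171324048)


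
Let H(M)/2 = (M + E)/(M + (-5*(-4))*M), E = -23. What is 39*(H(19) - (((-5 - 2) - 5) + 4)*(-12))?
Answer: -498056/133 ≈ -3744.8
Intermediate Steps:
H(M) = 2*(-23 + M)/(21*M) (H(M) = 2*((M - 23)/(M + (-5*(-4))*M)) = 2*((-23 + M)/(M + 20*M)) = 2*((-23 + M)/((21*M))) = 2*((-23 + M)*(1/(21*M))) = 2*((-23 + M)/(21*M)) = 2*(-23 + M)/(21*M))
39*(H(19) - (((-5 - 2) - 5) + 4)*(-12)) = 39*((2/21)*(-23 + 19)/19 - (((-5 - 2) - 5) + 4)*(-12)) = 39*((2/21)*(1/19)*(-4) - ((-7 - 5) + 4)*(-12)) = 39*(-8/399 - (-12 + 4)*(-12)) = 39*(-8/399 - (-8)*(-12)) = 39*(-8/399 - 1*96) = 39*(-8/399 - 96) = 39*(-38312/399) = -498056/133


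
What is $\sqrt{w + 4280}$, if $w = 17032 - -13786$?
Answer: $\sqrt{35098} \approx 187.34$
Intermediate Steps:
$w = 30818$ ($w = 17032 + 13786 = 30818$)
$\sqrt{w + 4280} = \sqrt{30818 + 4280} = \sqrt{35098}$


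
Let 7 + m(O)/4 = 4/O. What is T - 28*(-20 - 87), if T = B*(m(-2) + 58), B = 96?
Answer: 5108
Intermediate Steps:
m(O) = -28 + 16/O (m(O) = -28 + 4*(4/O) = -28 + 16/O)
T = 2112 (T = 96*((-28 + 16/(-2)) + 58) = 96*((-28 + 16*(-½)) + 58) = 96*((-28 - 8) + 58) = 96*(-36 + 58) = 96*22 = 2112)
T - 28*(-20 - 87) = 2112 - 28*(-20 - 87) = 2112 - 28*(-107) = 2112 + 2996 = 5108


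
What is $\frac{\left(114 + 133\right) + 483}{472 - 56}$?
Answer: $\frac{365}{208} \approx 1.7548$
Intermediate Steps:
$\frac{\left(114 + 133\right) + 483}{472 - 56} = \frac{247 + 483}{416} = 730 \cdot \frac{1}{416} = \frac{365}{208}$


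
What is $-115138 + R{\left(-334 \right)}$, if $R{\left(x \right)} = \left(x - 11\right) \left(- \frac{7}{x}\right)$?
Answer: $- \frac{38458507}{334} \approx -1.1515 \cdot 10^{5}$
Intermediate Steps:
$R{\left(x \right)} = - \frac{7 \left(-11 + x\right)}{x}$ ($R{\left(x \right)} = \left(-11 + x\right) \left(- \frac{7}{x}\right) = - \frac{7 \left(-11 + x\right)}{x}$)
$-115138 + R{\left(-334 \right)} = -115138 - \left(7 - \frac{77}{-334}\right) = -115138 + \left(-7 + 77 \left(- \frac{1}{334}\right)\right) = -115138 - \frac{2415}{334} = - \frac{38458507}{334}$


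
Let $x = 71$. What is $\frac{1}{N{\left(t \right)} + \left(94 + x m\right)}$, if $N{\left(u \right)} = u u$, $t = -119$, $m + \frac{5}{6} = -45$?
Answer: $\frac{6}{66005} \approx 9.0902 \cdot 10^{-5}$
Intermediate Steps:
$m = - \frac{275}{6}$ ($m = - \frac{5}{6} - 45 = - \frac{275}{6} \approx -45.833$)
$N{\left(u \right)} = u^{2}$
$\frac{1}{N{\left(t \right)} + \left(94 + x m\right)} = \frac{1}{\left(-119\right)^{2} + \left(94 + 71 \left(- \frac{275}{6}\right)\right)} = \frac{1}{14161 + \left(94 - \frac{19525}{6}\right)} = \frac{1}{14161 - \frac{18961}{6}} = \frac{1}{\frac{66005}{6}} = \frac{6}{66005}$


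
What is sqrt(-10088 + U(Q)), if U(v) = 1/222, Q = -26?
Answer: I*sqrt(497176770)/222 ≈ 100.44*I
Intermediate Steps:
U(v) = 1/222
sqrt(-10088 + U(Q)) = sqrt(-10088 + 1/222) = sqrt(-2239535/222) = I*sqrt(497176770)/222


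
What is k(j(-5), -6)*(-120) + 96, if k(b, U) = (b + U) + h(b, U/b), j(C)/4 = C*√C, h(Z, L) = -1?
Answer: 936 + 2400*I*√5 ≈ 936.0 + 5366.6*I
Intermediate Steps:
j(C) = 4*C^(3/2) (j(C) = 4*(C*√C) = 4*C^(3/2))
k(b, U) = -1 + U + b (k(b, U) = (b + U) - 1 = (U + b) - 1 = -1 + U + b)
k(j(-5), -6)*(-120) + 96 = (-1 - 6 + 4*(-5)^(3/2))*(-120) + 96 = (-1 - 6 + 4*(-5*I*√5))*(-120) + 96 = (-1 - 6 - 20*I*√5)*(-120) + 96 = (-7 - 20*I*√5)*(-120) + 96 = (840 + 2400*I*√5) + 96 = 936 + 2400*I*√5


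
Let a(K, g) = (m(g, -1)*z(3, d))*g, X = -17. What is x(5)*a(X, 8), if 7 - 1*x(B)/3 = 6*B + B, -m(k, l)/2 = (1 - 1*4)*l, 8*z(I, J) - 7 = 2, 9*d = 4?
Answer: 4536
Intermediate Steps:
d = 4/9 (d = (⅑)*4 = 4/9 ≈ 0.44444)
z(I, J) = 9/8 (z(I, J) = 7/8 + (⅛)*2 = 7/8 + ¼ = 9/8)
m(k, l) = 6*l (m(k, l) = -2*(1 - 1*4)*l = -2*(1 - 4)*l = -(-6)*l = 6*l)
a(K, g) = -27*g/4 (a(K, g) = ((6*(-1))*(9/8))*g = (-6*9/8)*g = -27*g/4)
x(B) = 21 - 21*B (x(B) = 21 - 3*(6*B + B) = 21 - 21*B)
x(5)*a(X, 8) = (21 - 21*5)*(-27/4*8) = (21 - 105)*(-54) = -84*(-54) = 4536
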